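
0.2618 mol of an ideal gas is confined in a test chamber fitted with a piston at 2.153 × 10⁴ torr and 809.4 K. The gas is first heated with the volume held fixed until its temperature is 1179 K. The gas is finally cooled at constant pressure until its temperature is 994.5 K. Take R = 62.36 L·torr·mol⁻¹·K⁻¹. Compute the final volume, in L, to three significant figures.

From PV = nRT: V₁ = nRT₁/P₁ = 0.6138 L.
Isochoric, so P/T is constant: V₂ = V₁; P₂ = P₁·(T₂/T₁) = 3.136e+04 torr.
P constant ⇒ V ∝ T: P₃ = P₂; V₃ = V₂·(T₃/T₂) = 0.5177 L.

V₃ ≈ 0.518 L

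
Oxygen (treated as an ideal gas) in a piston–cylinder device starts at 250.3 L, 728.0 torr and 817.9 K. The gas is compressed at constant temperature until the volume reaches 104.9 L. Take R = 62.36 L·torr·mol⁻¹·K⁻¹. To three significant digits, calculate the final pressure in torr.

Isothermal, so P V is constant: T₂ = T₁; P₂ = P₁·(V₁/V₂) = 1737 torr.

P₂ ≈ 1.74e+03 torr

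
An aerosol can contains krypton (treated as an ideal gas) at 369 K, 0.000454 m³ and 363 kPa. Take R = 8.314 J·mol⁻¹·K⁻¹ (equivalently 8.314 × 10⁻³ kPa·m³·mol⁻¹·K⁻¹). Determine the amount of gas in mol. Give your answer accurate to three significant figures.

n ≈ 0.0537 mol

PV = nRT ⇒ n = PV/(RT) = (363 × 0.000454) / (8.314 × 10⁻³ × 369)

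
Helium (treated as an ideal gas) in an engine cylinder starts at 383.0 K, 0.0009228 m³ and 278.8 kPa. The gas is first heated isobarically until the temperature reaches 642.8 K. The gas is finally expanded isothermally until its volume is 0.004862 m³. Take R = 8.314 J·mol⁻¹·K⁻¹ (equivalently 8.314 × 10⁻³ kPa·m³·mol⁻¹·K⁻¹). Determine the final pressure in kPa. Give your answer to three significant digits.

P constant ⇒ V ∝ T: P₂ = P₁; V₂ = V₁·(T₂/T₁) = 0.001549 m³.
Isothermal, so P V is constant: T₃ = T₂; P₃ = P₂·(V₂/V₃) = 88.81 kPa.

P₃ ≈ 88.8 kPa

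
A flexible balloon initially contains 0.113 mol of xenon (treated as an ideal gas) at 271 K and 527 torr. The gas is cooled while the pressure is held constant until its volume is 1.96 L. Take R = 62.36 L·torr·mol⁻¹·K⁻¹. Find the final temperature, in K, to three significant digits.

From PV = nRT: V₁ = nRT₁/P₁ = 3.624 L.
P constant ⇒ V ∝ T: P₂ = P₁; T₂ = T₁·(V₂/V₁) = 146.6 K.

T₂ ≈ 147 K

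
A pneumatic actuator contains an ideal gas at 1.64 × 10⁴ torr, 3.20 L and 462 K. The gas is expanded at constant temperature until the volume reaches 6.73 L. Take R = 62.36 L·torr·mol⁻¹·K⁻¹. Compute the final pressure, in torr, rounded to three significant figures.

P₂ ≈ 7.80e+03 torr

T constant ⇒ Boyle's law P V = const: T₂ = T₁; P₂ = P₁·(V₁/V₂) = 7798 torr.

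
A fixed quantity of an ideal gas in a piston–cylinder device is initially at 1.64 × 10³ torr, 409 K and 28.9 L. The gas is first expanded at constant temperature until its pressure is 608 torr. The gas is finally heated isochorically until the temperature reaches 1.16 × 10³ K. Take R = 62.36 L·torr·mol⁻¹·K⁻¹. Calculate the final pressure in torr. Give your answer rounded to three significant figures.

P₃ ≈ 1.72e+03 torr

Isothermal, so P V is constant: T₂ = T₁; V₂ = V₁·(P₁/P₂) = 77.95 L.
V constant ⇒ P ∝ T: V₃ = V₂; P₃ = P₂·(T₃/T₂) = 1724 torr.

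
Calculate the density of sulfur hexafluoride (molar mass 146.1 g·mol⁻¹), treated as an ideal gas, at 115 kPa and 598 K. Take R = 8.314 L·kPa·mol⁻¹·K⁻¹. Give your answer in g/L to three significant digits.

ρ ≈ 3.38 g/L

ρ = PM/(RT) = (115 × 146.1) / (8.314 × 598.0)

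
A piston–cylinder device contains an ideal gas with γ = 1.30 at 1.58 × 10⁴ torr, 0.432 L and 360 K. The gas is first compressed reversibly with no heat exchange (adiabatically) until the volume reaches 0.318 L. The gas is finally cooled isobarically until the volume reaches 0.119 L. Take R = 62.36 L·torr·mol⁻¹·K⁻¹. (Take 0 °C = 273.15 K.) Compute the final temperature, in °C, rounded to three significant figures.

T₃ ≈ -125 °C

Adiabatic (γ = 1.30), T V^(γ−1) and P V^γ constant: T₂ = T₁·(V₁/V₂)^(γ−1) = 394.7 K; P₂ = P₁·(V₁/V₂)^γ = 2.353e+04 torr.
Isobaric, so V/T is constant: P₃ = P₂; T₃ = T₂·(V₃/V₂) = 147.7 K.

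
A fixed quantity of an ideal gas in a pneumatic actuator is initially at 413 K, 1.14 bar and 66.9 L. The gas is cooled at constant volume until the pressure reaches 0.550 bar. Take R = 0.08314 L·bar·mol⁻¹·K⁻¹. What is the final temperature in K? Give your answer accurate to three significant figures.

T₂ ≈ 199 K

Isochoric, so P/T is constant: V₂ = V₁; T₂ = T₁·(P₂/P₁) = 199.3 K.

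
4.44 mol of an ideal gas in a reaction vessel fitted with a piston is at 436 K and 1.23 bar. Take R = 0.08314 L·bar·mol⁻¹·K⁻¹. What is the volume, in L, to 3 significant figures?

PV = nRT ⇒ V = nRT/P = (4.44 × 0.08314 × 436) / 1.23

V ≈ 131 L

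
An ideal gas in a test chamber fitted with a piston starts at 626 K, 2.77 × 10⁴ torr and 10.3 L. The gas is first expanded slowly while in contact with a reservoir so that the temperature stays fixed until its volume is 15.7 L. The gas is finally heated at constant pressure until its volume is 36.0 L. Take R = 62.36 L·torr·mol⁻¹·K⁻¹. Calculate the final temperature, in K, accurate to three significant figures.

T constant ⇒ Boyle's law P V = const: T₂ = T₁; P₂ = P₁·(V₁/V₂) = 1.817e+04 torr.
P constant ⇒ V ∝ T: P₃ = P₂; T₃ = T₂·(V₃/V₂) = 1435 K.

T₃ ≈ 1.44e+03 K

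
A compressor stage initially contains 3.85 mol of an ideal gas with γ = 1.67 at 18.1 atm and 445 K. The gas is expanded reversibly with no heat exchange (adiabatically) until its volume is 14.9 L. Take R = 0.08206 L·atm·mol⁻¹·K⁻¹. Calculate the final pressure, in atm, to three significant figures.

From PV = nRT: V₁ = nRT₁/P₁ = 7.767 L.
Reversible adiabatic, γ = 1.67: T₂ = T₁·(V₁/V₂)^(γ−1) = 287.6 K; P₂ = P₁·(V₁/V₂)^γ = 6.098 atm.

P₂ ≈ 6.10 atm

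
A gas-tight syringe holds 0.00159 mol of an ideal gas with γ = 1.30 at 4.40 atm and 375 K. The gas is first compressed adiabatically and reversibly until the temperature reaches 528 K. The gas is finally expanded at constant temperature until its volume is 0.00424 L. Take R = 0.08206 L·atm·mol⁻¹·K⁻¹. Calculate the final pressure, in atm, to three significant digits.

P₃ ≈ 16.2 atm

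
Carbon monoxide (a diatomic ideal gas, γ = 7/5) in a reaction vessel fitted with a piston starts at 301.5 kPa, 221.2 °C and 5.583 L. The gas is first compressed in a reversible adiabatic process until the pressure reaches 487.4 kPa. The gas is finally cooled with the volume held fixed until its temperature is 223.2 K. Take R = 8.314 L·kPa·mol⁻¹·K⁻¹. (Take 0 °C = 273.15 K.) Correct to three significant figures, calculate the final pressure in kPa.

P₃ ≈ 192 kPa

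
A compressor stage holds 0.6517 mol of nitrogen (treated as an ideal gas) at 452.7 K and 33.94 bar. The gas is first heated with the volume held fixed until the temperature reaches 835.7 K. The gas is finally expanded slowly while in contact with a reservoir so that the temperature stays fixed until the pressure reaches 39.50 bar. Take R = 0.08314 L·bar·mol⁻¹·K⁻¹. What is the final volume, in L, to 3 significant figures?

V₃ ≈ 1.15 L

From PV = nRT: V₁ = nRT₁/P₁ = 0.7227 L.
Isochoric, so P/T is constant: V₂ = V₁; P₂ = P₁·(T₂/T₁) = 62.65 bar.
Isothermal, so P V is constant: T₃ = T₂; V₃ = V₂·(P₂/P₃) = 1.146 L.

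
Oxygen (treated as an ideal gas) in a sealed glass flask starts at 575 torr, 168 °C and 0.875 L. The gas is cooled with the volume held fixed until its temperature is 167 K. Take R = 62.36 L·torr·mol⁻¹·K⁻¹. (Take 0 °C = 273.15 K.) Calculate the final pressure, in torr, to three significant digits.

P₂ ≈ 218 torr

Convert: T₁ = 441.1 K.
Isochoric, so P/T is constant: V₂ = V₁; P₂ = P₁·(T₂/T₁) = 217.7 torr.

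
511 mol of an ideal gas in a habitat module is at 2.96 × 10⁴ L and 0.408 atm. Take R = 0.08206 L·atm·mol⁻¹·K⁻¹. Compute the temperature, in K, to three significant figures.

PV = nRT ⇒ T = PV/(nR) = (0.408 × 2.96e+04) / (511 × 0.08206)

T ≈ 288 K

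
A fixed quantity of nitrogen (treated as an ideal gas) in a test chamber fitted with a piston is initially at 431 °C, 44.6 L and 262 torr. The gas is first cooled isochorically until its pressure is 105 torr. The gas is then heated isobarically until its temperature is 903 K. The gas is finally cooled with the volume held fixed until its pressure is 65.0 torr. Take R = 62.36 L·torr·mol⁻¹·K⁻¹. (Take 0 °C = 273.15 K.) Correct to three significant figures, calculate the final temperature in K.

T₄ ≈ 559 K

Convert: T₁ = 704.1 K.
Isochoric, so P/T is constant: V₂ = V₁; T₂ = T₁·(P₂/P₁) = 282.2 K.
Isobaric, so V/T is constant: P₃ = P₂; V₃ = V₂·(T₃/T₂) = 142.7 L.
Isochoric, so P/T is constant: V₄ = V₃; T₄ = T₃·(P₄/P₃) = 559.0 K.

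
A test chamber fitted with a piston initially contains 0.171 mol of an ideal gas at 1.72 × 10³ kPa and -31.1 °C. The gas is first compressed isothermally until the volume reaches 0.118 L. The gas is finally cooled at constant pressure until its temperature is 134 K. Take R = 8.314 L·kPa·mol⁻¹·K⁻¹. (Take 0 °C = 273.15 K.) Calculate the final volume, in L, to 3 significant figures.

V₃ ≈ 0.0653 L

Convert: T₁ = 242.0 K.
From PV = nRT: V₁ = nRT₁/P₁ = 0.2001 L.
T constant ⇒ Boyle's law P V = const: T₂ = T₁; P₂ = P₁·(V₁/V₂) = 2916 kPa.
P constant ⇒ V ∝ T: P₃ = P₂; V₃ = V₂·(T₃/T₂) = 0.06533 L.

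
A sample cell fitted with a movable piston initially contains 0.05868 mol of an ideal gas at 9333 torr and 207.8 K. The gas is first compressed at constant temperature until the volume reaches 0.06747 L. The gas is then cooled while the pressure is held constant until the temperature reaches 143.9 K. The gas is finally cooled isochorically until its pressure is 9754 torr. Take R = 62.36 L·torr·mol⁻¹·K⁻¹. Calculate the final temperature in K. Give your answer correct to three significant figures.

T₄ ≈ 125 K

From PV = nRT: V₁ = nRT₁/P₁ = 0.08147 L.
T constant ⇒ Boyle's law P V = const: T₂ = T₁; P₂ = P₁·(V₁/V₂) = 1.127e+04 torr.
Isobaric, so V/T is constant: P₃ = P₂; V₃ = V₂·(T₃/T₂) = 0.04672 L.
Isochoric, so P/T is constant: V₄ = V₃; T₄ = T₃·(P₄/P₃) = 124.5 K.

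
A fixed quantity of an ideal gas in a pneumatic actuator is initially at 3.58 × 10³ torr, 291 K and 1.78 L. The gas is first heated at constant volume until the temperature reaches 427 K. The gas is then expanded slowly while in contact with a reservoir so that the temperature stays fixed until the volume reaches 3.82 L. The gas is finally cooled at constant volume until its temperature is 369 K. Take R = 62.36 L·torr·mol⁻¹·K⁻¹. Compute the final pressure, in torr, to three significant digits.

V constant ⇒ P ∝ T: V₂ = V₁; P₂ = P₁·(T₂/T₁) = 5253 torr.
Isothermal, so P V is constant: T₃ = T₂; P₃ = P₂·(V₂/V₃) = 2448 torr.
V constant ⇒ P ∝ T: V₄ = V₃; P₄ = P₃·(T₄/T₃) = 2115 torr.

P₄ ≈ 2.12e+03 torr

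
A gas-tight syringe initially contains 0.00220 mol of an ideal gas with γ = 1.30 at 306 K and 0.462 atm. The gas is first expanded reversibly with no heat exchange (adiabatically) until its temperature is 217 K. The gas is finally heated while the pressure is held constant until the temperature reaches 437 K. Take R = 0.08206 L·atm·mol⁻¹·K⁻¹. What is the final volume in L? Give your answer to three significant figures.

From PV = nRT: V₁ = nRT₁/P₁ = 0.1196 L.
Adiabatic (γ = 1.30), T V^(γ−1) and P V^γ constant: P₂ = P₁·(T₂/T₁)^(γ/(γ−1)) = 0.1042 atm; V₂ = V₁·(T₁/T₂)^(1/(γ−1)) = 0.3760 L.
Isobaric, so V/T is constant: P₃ = P₂; V₃ = V₂·(T₃/T₂) = 0.7572 L.

V₃ ≈ 0.757 L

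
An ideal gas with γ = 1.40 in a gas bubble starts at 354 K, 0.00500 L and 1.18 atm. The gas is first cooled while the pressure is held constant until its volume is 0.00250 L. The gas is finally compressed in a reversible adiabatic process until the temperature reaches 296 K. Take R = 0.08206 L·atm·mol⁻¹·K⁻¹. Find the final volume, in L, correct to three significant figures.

V₃ ≈ 0.000691 L

Isobaric, so V/T is constant: P₂ = P₁; T₂ = T₁·(V₂/V₁) = 177.0 K.
Reversible adiabatic, γ = 1.40: P₃ = P₂·(T₃/T₂)^(γ/(γ−1)) = 7.137 atm; V₃ = V₂·(T₂/T₃)^(1/(γ−1)) = 0.0006913 L.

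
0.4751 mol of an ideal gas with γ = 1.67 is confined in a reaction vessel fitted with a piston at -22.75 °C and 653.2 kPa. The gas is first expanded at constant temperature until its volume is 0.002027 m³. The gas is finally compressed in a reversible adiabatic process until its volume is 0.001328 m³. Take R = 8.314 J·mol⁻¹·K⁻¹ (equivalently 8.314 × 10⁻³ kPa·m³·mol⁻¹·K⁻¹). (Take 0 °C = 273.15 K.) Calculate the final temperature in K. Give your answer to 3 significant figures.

T₃ ≈ 332 K

Convert: T₁ = 250.4 K.
From PV = nRT: V₁ = nRT₁/P₁ = 0.001514 m³.
T constant ⇒ Boyle's law P V = const: T₂ = T₁; P₂ = P₁·(V₁/V₂) = 488.0 kPa.
Adiabatic (γ = 1.67), T V^(γ−1) and P V^γ constant: T₃ = T₂·(V₂/V₃)^(γ−1) = 332.4 K; P₃ = P₂·(V₂/V₃)^γ = 988.7 kPa.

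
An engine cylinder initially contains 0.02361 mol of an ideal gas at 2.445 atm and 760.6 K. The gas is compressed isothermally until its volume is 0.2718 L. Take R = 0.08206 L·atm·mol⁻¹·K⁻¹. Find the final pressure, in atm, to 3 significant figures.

From PV = nRT: V₁ = nRT₁/P₁ = 0.6027 L.
Isothermal, so P V is constant: T₂ = T₁; P₂ = P₁·(V₁/V₂) = 5.422 atm.

P₂ ≈ 5.42 atm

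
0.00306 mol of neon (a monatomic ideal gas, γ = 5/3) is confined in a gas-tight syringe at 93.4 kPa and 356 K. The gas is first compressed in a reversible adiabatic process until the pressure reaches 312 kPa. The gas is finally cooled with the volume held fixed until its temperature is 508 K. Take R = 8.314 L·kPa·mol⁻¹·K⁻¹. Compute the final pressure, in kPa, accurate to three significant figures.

P₃ ≈ 275 kPa

From PV = nRT: V₁ = nRT₁/P₁ = 0.09697 L.
Reversible adiabatic, γ = 5/3: T₂ = T₁·(P₂/P₁)^((γ−1)/γ) = 576.7 K; V₂ = V₁·(P₁/P₂)^(1/γ) = 0.04703 L.
V constant ⇒ P ∝ T: V₃ = V₂; P₃ = P₂·(T₃/T₂) = 274.8 kPa.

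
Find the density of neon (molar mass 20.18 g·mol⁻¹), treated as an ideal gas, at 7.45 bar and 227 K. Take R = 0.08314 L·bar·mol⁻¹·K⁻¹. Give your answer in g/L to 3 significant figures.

ρ ≈ 7.97 g/L

ρ = PM/(RT) = (7.45 × 20.18) / (0.08314 × 227.0)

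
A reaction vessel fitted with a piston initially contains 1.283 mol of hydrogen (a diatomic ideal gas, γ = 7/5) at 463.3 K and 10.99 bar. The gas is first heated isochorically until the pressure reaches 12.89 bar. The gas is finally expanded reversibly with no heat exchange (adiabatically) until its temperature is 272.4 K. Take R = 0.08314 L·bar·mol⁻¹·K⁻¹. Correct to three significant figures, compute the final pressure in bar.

From PV = nRT: V₁ = nRT₁/P₁ = 4.497 L.
V constant ⇒ P ∝ T: V₂ = V₁; T₂ = T₁·(P₂/P₁) = 543.4 K.
Reversible adiabatic, γ = 7/5: P₃ = P₂·(T₃/T₂)^(γ/(γ−1)) = 1.150 bar; V₃ = V₂·(T₂/T₃)^(1/(γ−1)) = 25.27 L.

P₃ ≈ 1.15 bar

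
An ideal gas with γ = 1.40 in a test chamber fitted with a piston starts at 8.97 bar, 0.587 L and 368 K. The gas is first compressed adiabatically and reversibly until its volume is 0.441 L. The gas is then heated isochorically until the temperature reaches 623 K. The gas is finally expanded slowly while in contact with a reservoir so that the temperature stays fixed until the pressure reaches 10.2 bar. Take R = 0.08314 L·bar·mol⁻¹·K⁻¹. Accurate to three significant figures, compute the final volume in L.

Adiabatic (γ = 1.40), T V^(γ−1) and P V^γ constant: T₂ = T₁·(V₁/V₂)^(γ−1) = 412.6 K; P₂ = P₁·(V₁/V₂)^γ = 13.39 bar.
V constant ⇒ P ∝ T: V₃ = V₂; P₃ = P₂·(T₃/T₂) = 20.21 bar.
T constant ⇒ Boyle's law P V = const: T₄ = T₃; V₄ = V₃·(P₃/P₄) = 0.8739 L.

V₄ ≈ 0.874 L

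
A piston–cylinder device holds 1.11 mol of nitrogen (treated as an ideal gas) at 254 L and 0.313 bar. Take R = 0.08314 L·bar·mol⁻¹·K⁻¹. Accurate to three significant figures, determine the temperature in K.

PV = nRT ⇒ T = PV/(nR) = (0.313 × 254) / (1.11 × 0.08314)

T ≈ 861 K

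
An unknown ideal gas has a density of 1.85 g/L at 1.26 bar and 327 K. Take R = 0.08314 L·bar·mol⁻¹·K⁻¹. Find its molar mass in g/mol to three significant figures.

M ≈ 39.9 g/mol

ρ = PM/(RT) ⇒ M = ρRT/P = (1.85 × 0.08314 × 327.0) / 1.26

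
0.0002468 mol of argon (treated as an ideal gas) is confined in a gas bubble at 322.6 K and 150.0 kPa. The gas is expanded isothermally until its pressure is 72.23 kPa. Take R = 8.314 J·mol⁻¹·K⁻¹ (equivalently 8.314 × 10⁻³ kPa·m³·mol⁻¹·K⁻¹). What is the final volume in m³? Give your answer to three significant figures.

From PV = nRT: V₁ = nRT₁/P₁ = 4.413e-06 m³.
T constant ⇒ Boyle's law P V = const: T₂ = T₁; V₂ = V₁·(P₁/P₂) = 9.164e-06 m³.

V₂ ≈ 9.16e-06 m³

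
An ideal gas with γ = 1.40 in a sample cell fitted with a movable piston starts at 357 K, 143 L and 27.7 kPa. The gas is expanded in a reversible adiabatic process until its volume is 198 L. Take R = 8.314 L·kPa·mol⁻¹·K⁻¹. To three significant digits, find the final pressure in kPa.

P₂ ≈ 17.6 kPa

Adiabatic (γ = 1.40), T V^(γ−1) and P V^γ constant: T₂ = T₁·(V₁/V₂)^(γ−1) = 313.4 K; P₂ = P₁·(V₁/V₂)^γ = 17.56 kPa.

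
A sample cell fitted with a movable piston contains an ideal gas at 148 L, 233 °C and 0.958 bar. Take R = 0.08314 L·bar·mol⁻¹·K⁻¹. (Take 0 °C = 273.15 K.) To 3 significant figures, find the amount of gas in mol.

Convert: T = 506.15 K.
PV = nRT ⇒ n = PV/(RT) = (0.958 × 148) / (0.08314 × 506.15)

n ≈ 3.37 mol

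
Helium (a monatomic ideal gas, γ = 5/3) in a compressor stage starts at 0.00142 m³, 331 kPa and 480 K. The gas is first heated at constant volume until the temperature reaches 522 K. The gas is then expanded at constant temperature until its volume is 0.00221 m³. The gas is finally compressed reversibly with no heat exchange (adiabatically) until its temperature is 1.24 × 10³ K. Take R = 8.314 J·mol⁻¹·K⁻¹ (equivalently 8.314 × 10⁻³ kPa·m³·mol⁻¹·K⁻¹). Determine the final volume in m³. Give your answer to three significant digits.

V₄ ≈ 0.000604 m³

Isochoric, so P/T is constant: V₂ = V₁; P₂ = P₁·(T₂/T₁) = 360.0 kPa.
Isothermal, so P V is constant: T₃ = T₂; P₃ = P₂·(V₂/V₃) = 231.3 kPa.
Adiabatic (γ = 5/3), T V^(γ−1) and P V^γ constant: P₄ = P₃·(T₄/T₃)^(γ/(γ−1)) = 2012 kPa; V₄ = V₃·(T₃/T₄)^(1/(γ−1)) = 0.0006036 m³.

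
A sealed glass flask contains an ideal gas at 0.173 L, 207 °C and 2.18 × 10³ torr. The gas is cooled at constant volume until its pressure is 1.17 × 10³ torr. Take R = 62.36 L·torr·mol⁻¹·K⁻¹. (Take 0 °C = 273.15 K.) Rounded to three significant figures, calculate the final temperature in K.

T₂ ≈ 258 K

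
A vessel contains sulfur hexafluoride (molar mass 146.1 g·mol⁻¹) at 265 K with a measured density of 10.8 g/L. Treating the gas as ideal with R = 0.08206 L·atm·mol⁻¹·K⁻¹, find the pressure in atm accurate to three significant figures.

ρ = PM/(RT) ⇒ P = ρRT/M = (10.8 × 0.08206 × 265.0) / 146.1

P ≈ 1.61 atm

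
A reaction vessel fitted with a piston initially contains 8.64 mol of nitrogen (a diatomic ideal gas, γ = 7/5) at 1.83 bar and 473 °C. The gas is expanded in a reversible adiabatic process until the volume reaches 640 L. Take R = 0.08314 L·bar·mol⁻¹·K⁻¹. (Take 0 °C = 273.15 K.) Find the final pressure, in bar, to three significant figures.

Convert: T₁ = 746.1 K.
From PV = nRT: V₁ = nRT₁/P₁ = 292.9 L.
Adiabatic (γ = 7/5), T V^(γ−1) and P V^γ constant: T₂ = T₁·(V₁/V₂)^(γ−1) = 545.8 K; P₂ = P₁·(V₁/V₂)^γ = 0.6126 bar.

P₂ ≈ 0.613 bar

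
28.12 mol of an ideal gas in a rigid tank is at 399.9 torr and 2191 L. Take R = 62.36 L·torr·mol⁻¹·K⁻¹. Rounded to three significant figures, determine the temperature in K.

T ≈ 500 K

PV = nRT ⇒ T = PV/(nR) = (399.9 × 2191) / (28.12 × 62.36)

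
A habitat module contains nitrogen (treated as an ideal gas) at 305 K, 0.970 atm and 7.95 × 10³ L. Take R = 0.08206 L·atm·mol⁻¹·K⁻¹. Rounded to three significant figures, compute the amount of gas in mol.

n ≈ 308 mol

PV = nRT ⇒ n = PV/(RT) = (0.970 × 7.95e+03) / (0.08206 × 305)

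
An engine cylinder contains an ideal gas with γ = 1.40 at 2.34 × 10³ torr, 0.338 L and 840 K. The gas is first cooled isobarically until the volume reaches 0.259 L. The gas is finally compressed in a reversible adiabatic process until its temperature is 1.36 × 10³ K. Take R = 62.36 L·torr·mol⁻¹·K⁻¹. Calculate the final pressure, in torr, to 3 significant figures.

P₃ ≈ 3.21e+04 torr

P constant ⇒ V ∝ T: P₂ = P₁; T₂ = T₁·(V₂/V₁) = 643.7 K.
Adiabatic (γ = 1.40), T V^(γ−1) and P V^γ constant: P₃ = P₂·(T₃/T₂)^(γ/(γ−1)) = 3.208e+04 torr; V₃ = V₂·(T₂/T₃)^(1/(γ−1)) = 0.03991 L.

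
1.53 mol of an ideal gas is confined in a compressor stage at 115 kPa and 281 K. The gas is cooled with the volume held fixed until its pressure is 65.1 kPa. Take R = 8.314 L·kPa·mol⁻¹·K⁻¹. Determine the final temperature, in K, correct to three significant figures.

From PV = nRT: V₁ = nRT₁/P₁ = 31.08 L.
Isochoric, so P/T is constant: V₂ = V₁; T₂ = T₁·(P₂/P₁) = 159.1 K.

T₂ ≈ 159 K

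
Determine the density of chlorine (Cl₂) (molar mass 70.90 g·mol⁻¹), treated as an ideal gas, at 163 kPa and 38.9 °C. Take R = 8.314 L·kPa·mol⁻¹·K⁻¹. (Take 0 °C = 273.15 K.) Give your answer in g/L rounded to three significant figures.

ρ = PM/(RT) = (163 × 70.90) / (8.314 × 312.0)

ρ ≈ 4.45 g/L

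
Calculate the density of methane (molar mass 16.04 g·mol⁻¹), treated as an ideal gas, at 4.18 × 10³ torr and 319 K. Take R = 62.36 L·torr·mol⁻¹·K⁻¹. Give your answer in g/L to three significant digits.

ρ = PM/(RT) = (4.18e+03 × 16.04) / (62.36 × 319.0)

ρ ≈ 3.37 g/L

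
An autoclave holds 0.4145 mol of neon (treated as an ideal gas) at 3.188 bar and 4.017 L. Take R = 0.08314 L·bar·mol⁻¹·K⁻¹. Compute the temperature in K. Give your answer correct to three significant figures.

PV = nRT ⇒ T = PV/(nR) = (3.188 × 4.017) / (0.4145 × 0.08314)

T ≈ 372 K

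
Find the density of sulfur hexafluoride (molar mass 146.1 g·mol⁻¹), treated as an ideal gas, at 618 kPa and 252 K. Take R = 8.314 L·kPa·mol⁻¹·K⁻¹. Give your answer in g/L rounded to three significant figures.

ρ = PM/(RT) = (618 × 146.1) / (8.314 × 252.0)

ρ ≈ 43.1 g/L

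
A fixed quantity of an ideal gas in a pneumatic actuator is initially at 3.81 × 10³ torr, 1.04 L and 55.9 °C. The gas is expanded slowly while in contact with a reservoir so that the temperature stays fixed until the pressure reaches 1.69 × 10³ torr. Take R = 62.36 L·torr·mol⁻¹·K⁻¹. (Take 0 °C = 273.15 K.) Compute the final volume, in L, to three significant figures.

Convert: T₁ = 329.0 K.
Isothermal, so P V is constant: T₂ = T₁; V₂ = V₁·(P₁/P₂) = 2.345 L.

V₂ ≈ 2.34 L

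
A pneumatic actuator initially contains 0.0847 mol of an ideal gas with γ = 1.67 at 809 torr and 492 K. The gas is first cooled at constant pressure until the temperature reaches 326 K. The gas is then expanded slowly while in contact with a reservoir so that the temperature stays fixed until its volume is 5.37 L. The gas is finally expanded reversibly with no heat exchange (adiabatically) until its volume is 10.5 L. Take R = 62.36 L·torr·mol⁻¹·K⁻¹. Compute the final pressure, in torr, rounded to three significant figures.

P₄ ≈ 105 torr

From PV = nRT: V₁ = nRT₁/P₁ = 3.212 L.
P constant ⇒ V ∝ T: P₂ = P₁; V₂ = V₁·(T₂/T₁) = 2.128 L.
T constant ⇒ Boyle's law P V = const: T₃ = T₂; P₃ = P₂·(V₂/V₃) = 320.7 torr.
Reversible adiabatic, γ = 1.67: T₄ = T₃·(V₃/V₄)^(γ−1) = 208.0 K; P₄ = P₃·(V₃/V₄)^γ = 104.6 torr.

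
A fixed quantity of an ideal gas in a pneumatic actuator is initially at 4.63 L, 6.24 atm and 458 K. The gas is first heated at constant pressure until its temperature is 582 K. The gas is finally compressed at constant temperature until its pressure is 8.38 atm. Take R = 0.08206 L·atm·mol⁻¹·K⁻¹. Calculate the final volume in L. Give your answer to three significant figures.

Isobaric, so V/T is constant: P₂ = P₁; V₂ = V₁·(T₂/T₁) = 5.884 L.
T constant ⇒ Boyle's law P V = const: T₃ = T₂; V₃ = V₂·(P₂/P₃) = 4.381 L.

V₃ ≈ 4.38 L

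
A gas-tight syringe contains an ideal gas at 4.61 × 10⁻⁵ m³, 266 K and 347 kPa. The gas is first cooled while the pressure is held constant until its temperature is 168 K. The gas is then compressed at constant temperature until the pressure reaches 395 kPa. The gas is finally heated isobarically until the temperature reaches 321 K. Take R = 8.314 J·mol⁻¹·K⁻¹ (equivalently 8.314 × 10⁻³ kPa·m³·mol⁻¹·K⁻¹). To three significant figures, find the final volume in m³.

Isobaric, so V/T is constant: P₂ = P₁; V₂ = V₁·(T₂/T₁) = 2.912e-05 m³.
T constant ⇒ Boyle's law P V = const: T₃ = T₂; V₃ = V₂·(P₂/P₃) = 2.558e-05 m³.
Isobaric, so V/T is constant: P₄ = P₃; V₄ = V₃·(T₄/T₃) = 4.887e-05 m³.

V₄ ≈ 4.89e-05 m³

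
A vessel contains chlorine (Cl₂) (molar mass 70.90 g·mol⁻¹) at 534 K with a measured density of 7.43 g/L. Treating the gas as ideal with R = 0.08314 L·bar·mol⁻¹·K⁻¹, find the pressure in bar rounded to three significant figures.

P ≈ 4.65 bar

ρ = PM/(RT) ⇒ P = ρRT/M = (7.43 × 0.08314 × 534.0) / 70.90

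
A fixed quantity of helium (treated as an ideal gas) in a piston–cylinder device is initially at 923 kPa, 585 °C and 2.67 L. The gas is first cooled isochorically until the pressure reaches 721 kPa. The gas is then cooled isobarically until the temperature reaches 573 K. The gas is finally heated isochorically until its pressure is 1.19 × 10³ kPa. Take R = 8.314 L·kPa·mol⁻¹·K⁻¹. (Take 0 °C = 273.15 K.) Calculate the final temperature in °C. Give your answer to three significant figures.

T₄ ≈ 673 °C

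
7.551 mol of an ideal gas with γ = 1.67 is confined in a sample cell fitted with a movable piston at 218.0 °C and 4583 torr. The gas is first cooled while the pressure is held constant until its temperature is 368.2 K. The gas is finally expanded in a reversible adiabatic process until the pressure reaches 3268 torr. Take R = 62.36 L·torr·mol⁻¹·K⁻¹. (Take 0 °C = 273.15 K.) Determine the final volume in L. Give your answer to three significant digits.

Convert: T₁ = 491.1 K.
From PV = nRT: V₁ = nRT₁/P₁ = 50.46 L.
Isobaric, so V/T is constant: P₂ = P₁; V₂ = V₁·(T₂/T₁) = 37.83 L.
Reversible adiabatic, γ = 1.67: T₃ = T₂·(P₃/P₂)^((γ−1)/γ) = 321.5 K; V₃ = V₂·(P₂/P₃)^(1/γ) = 46.32 L.

V₃ ≈ 46.3 L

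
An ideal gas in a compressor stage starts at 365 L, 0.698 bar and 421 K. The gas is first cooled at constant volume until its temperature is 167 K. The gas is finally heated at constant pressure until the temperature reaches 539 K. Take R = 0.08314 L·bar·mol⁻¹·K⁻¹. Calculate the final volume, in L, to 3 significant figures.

V₃ ≈ 1.18e+03 L

Isochoric, so P/T is constant: V₂ = V₁; P₂ = P₁·(T₂/T₁) = 0.2769 bar.
Isobaric, so V/T is constant: P₃ = P₂; V₃ = V₂·(T₃/T₂) = 1178 L.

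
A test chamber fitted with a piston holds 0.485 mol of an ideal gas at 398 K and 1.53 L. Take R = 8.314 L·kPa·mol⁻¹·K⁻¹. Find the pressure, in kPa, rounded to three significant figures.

PV = nRT ⇒ P = nRT/V = (0.485 × 8.314 × 398) / 1.53

P ≈ 1.05e+03 kPa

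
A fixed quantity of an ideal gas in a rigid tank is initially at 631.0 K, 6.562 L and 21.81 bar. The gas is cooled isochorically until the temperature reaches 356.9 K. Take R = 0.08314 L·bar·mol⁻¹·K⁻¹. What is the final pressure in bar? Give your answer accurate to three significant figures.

V constant ⇒ P ∝ T: V₂ = V₁; P₂ = P₁·(T₂/T₁) = 12.34 bar.

P₂ ≈ 12.3 bar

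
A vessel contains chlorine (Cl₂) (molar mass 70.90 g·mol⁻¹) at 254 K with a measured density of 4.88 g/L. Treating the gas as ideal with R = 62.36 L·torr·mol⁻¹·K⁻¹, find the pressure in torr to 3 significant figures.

ρ = PM/(RT) ⇒ P = ρRT/M = (4.88 × 62.36 × 254.0) / 70.90

P ≈ 1.09e+03 torr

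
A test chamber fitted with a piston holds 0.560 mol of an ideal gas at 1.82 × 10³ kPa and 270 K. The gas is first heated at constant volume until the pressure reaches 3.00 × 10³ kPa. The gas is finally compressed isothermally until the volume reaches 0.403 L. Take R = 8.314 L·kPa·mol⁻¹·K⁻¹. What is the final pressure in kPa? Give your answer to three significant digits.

From PV = nRT: V₁ = nRT₁/P₁ = 0.6907 L.
V constant ⇒ P ∝ T: V₂ = V₁; T₂ = T₁·(P₂/P₁) = 445.1 K.
T constant ⇒ Boyle's law P V = const: T₃ = T₂; P₃ = P₂·(V₂/V₃) = 5142 kPa.

P₃ ≈ 5.14e+03 kPa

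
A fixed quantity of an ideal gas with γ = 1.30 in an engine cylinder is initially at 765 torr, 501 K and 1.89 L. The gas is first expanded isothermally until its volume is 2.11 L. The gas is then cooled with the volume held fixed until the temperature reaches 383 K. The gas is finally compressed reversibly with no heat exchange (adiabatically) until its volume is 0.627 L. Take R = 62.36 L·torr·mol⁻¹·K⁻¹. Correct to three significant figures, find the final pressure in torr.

Isothermal, so P V is constant: T₂ = T₁; P₂ = P₁·(V₁/V₂) = 685.2 torr.
V constant ⇒ P ∝ T: V₃ = V₂; P₃ = P₂·(T₃/T₂) = 523.8 torr.
Reversible adiabatic, γ = 1.30: T₄ = T₃·(V₃/V₄)^(γ−1) = 551.2 K; P₄ = P₃·(V₃/V₄)^γ = 2537 torr.

P₄ ≈ 2.54e+03 torr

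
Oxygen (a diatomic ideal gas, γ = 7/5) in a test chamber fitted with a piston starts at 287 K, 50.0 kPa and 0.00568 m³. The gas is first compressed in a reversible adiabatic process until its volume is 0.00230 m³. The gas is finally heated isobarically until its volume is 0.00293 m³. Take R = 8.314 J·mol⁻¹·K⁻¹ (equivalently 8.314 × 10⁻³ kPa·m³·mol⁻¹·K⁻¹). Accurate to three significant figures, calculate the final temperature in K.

T₃ ≈ 525 K

Reversible adiabatic, γ = 7/5: T₂ = T₁·(V₁/V₂)^(γ−1) = 412.0 K; P₂ = P₁·(V₁/V₂)^γ = 177.3 kPa.
Isobaric, so V/T is constant: P₃ = P₂; T₃ = T₂·(V₃/V₂) = 524.9 K.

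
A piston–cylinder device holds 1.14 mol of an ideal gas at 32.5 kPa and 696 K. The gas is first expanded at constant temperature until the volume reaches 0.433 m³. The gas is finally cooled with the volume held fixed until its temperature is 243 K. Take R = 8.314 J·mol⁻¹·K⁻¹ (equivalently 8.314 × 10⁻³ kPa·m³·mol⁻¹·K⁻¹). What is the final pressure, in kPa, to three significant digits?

From PV = nRT: V₁ = nRT₁/P₁ = 0.2030 m³.
Isothermal, so P V is constant: T₂ = T₁; P₂ = P₁·(V₁/V₂) = 15.23 kPa.
Isochoric, so P/T is constant: V₃ = V₂; P₃ = P₂·(T₃/T₂) = 5.319 kPa.

P₃ ≈ 5.32 kPa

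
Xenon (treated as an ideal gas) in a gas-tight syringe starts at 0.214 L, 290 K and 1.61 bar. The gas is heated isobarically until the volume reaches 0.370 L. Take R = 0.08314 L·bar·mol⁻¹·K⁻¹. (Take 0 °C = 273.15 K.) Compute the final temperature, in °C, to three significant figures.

T₂ ≈ 228 °C

P constant ⇒ V ∝ T: P₂ = P₁; T₂ = T₁·(V₂/V₁) = 501.4 K.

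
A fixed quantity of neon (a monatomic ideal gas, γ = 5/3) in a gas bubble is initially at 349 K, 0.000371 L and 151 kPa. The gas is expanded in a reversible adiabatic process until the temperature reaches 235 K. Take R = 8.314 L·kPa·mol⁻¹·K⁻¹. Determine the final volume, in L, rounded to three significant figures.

V₂ ≈ 0.000671 L

Adiabatic (γ = 5/3), T V^(γ−1) and P V^γ constant: P₂ = P₁·(T₂/T₁)^(γ/(γ−1)) = 56.18 kPa; V₂ = V₁·(T₁/T₂)^(1/(γ−1)) = 0.0006714 L.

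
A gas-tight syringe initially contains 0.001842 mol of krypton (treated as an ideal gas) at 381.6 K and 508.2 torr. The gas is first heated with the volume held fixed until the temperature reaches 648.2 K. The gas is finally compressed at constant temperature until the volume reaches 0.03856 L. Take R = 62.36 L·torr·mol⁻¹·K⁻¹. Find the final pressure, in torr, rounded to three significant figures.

P₃ ≈ 1.93e+03 torr

From PV = nRT: V₁ = nRT₁/P₁ = 0.08625 L.
Isochoric, so P/T is constant: V₂ = V₁; P₂ = P₁·(T₂/T₁) = 863.2 torr.
T constant ⇒ Boyle's law P V = const: T₃ = T₂; P₃ = P₂·(V₂/V₃) = 1931 torr.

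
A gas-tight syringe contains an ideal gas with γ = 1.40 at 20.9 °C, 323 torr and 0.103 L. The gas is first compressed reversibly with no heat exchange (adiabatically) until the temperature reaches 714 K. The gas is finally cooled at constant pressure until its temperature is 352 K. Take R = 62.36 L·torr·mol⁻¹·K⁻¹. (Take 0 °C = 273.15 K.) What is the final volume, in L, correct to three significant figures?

V₃ ≈ 0.00553 L

Convert: T₁ = 294.0 K.
Reversible adiabatic, γ = 1.40: P₂ = P₁·(T₂/T₁)^(γ/(γ−1)) = 7206 torr; V₂ = V₁·(T₁/T₂)^(1/(γ−1)) = 0.01121 L.
Isobaric, so V/T is constant: P₃ = P₂; V₃ = V₂·(T₃/T₂) = 0.005527 L.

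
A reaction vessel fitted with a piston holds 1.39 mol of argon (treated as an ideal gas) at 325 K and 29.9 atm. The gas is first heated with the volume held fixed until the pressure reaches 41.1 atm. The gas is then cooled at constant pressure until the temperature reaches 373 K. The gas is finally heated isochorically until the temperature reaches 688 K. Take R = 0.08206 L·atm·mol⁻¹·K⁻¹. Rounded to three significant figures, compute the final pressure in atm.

From PV = nRT: V₁ = nRT₁/P₁ = 1.240 L.
V constant ⇒ P ∝ T: V₂ = V₁; T₂ = T₁·(P₂/P₁) = 446.7 K.
P constant ⇒ V ∝ T: P₃ = P₂; V₃ = V₂·(T₃/T₂) = 1.035 L.
Isochoric, so P/T is constant: V₄ = V₃; P₄ = P₃·(T₄/T₃) = 75.81 atm.

P₄ ≈ 75.8 atm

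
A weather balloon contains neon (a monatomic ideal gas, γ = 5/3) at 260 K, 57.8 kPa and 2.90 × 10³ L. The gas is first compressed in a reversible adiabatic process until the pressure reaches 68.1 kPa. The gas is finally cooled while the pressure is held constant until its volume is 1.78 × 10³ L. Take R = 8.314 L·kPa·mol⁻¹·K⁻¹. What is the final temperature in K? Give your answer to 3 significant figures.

Adiabatic (γ = 5/3), T V^(γ−1) and P V^γ constant: T₂ = T₁·(P₂/P₁)^((γ−1)/γ) = 277.6 K; V₂ = V₁·(P₁/P₂)^(1/γ) = 2628 L.
P constant ⇒ V ∝ T: P₃ = P₂; T₃ = T₂·(V₃/V₂) = 188.0 K.

T₃ ≈ 188 K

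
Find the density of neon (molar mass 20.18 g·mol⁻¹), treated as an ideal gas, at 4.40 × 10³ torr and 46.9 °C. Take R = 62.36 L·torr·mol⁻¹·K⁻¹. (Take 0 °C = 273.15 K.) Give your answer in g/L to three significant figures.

ρ ≈ 4.45 g/L

ρ = PM/(RT) = (4.40e+03 × 20.18) / (62.36 × 320.0)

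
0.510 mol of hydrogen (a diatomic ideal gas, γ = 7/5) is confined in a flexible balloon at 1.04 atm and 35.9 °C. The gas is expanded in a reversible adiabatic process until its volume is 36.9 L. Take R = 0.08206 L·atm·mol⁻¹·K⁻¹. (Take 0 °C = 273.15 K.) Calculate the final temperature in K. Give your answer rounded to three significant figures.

Convert: T₁ = 309.0 K.
From PV = nRT: V₁ = nRT₁/P₁ = 12.44 L.
Reversible adiabatic, γ = 7/5: T₂ = T₁·(V₁/V₂)^(γ−1) = 200.0 K; P₂ = P₁·(V₁/V₂)^γ = 0.2269 atm.

T₂ ≈ 200 K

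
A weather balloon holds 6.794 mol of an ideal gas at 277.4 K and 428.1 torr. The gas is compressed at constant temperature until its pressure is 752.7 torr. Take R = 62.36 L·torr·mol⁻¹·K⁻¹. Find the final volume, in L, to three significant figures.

From PV = nRT: V₁ = nRT₁/P₁ = 274.5 L.
Isothermal, so P V is constant: T₂ = T₁; V₂ = V₁·(P₁/P₂) = 156.1 L.

V₂ ≈ 156 L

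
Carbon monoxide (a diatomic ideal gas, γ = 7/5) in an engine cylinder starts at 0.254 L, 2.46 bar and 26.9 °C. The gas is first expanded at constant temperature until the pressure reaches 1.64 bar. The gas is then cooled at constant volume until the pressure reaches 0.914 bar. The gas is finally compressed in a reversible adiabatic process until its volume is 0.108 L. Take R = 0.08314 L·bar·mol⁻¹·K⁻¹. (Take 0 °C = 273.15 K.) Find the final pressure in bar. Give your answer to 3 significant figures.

P₄ ≈ 5.34 bar

Convert: T₁ = 300.0 K.
T constant ⇒ Boyle's law P V = const: T₂ = T₁; V₂ = V₁·(P₁/P₂) = 0.3810 L.
Isochoric, so P/T is constant: V₃ = V₂; T₃ = T₂·(P₃/P₂) = 167.2 K.
Reversible adiabatic, γ = 7/5: T₄ = T₃·(V₃/V₄)^(γ−1) = 276.9 K; P₄ = P₃·(V₃/V₄)^γ = 5.339 bar.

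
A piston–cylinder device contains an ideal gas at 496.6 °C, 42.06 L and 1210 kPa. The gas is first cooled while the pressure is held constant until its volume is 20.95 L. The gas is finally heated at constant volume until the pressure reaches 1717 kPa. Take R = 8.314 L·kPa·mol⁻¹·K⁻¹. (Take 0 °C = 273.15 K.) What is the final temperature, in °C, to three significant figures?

T₃ ≈ 271 °C

Convert: T₁ = 769.8 K.
P constant ⇒ V ∝ T: P₂ = P₁; T₂ = T₁·(V₂/V₁) = 383.4 K.
V constant ⇒ P ∝ T: V₃ = V₂; T₃ = T₂·(P₃/P₂) = 544.1 K.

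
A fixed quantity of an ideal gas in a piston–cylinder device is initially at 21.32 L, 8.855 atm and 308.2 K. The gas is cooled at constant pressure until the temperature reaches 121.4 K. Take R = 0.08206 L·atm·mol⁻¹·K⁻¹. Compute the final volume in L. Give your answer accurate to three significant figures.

P constant ⇒ V ∝ T: P₂ = P₁; V₂ = V₁·(T₂/T₁) = 8.398 L.

V₂ ≈ 8.40 L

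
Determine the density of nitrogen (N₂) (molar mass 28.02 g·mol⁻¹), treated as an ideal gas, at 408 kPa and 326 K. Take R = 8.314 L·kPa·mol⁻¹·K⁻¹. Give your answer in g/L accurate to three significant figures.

ρ ≈ 4.22 g/L

ρ = PM/(RT) = (408 × 28.02) / (8.314 × 326.0)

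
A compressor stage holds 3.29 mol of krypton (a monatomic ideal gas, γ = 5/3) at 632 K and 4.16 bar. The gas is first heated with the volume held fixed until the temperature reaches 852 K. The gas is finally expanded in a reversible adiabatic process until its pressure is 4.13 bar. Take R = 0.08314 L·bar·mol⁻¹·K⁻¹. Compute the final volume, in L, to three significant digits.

From PV = nRT: V₁ = nRT₁/P₁ = 41.56 L.
V constant ⇒ P ∝ T: V₂ = V₁; P₂ = P₁·(T₂/T₁) = 5.608 bar.
Adiabatic (γ = 5/3), T V^(γ−1) and P V^γ constant: T₃ = T₂·(P₃/P₂)^((γ−1)/γ) = 753.9 K; V₃ = V₂·(P₂/P₃)^(1/γ) = 49.93 L.

V₃ ≈ 49.9 L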